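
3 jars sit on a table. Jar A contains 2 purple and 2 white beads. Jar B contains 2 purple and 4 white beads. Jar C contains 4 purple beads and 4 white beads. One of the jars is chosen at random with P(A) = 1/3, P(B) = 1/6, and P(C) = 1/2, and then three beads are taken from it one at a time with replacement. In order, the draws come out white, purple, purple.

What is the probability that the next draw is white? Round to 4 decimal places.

0.5177

Under each hypothesis, the probability of the observed sequence is: P(data | jar A) = (2/4)(2/4)(2/4) = 0.125; P(data | jar B) = (4/6)(2/6)(2/6) = 0.074074; P(data | jar C) = (4/8)(4/8)(4/8) = 0.125.
The prior-weighted likelihoods are 1/3 · 0.125 = 0.041667, 1/6 · 0.074074 = 0.012346, 1/2 · 0.125 = 0.0625; these sum to 0.11651.
Normalising, the posterior is P(jar A | data) = 0.35762, P(jar B | data) = 0.10596, P(jar C | data) = 0.53642.
The predictive probability is P(white next | data) = (1/2)(0.35762) + (2/3)(0.10596) + (1/2)(0.53642) = 0.51766.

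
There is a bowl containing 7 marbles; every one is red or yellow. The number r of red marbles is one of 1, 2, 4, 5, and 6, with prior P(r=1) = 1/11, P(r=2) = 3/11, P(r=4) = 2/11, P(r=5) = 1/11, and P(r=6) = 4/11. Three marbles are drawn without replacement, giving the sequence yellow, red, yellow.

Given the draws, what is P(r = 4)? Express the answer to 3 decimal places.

0.231

Compute the likelihood of the observed sequence for each case: P(data | r = 1) = (6/7)(1/6)(5/5) = 0.14286; P(data | r = 2) = (5/7)(2/6)(4/5) = 0.19048; P(data | r = 4) = (3/7)(4/6)(2/5) = 0.11429; P(data | r = 5) = (2/7)(5/6)(1/5) = 0.047619; P(data | r = 6) = (1/7)(6/6)(0/5) = 0.
The prior-weighted likelihoods are 1/11 · 0.14286 = 0.012987, 3/11 · 0.19048 = 0.051948, 2/11 · 0.11429 = 0.020779, 1/11 · 0.047619 = 0.004329, 4/11 · 0 = 0; with total 0.090043.
By Bayes' rule, P(r = 4 | data) = (0.020779) / (0.090043) = 0.23077.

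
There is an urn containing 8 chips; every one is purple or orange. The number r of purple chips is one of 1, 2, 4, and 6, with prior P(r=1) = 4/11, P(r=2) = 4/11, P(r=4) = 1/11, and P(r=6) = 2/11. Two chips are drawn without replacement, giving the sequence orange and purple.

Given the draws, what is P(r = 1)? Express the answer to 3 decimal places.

0.241

Compute the likelihood of the observed sequence for each case: P(data | r = 1) = (7/8)(1/7) = 1/8; P(data | r = 2) = (6/8)(2/7) = 3/14; P(data | r = 4) = (4/8)(4/7) = 2/7; P(data | r = 6) = (2/8)(6/7) = 3/14.
The prior-weighted likelihoods are 4/11 · 1/8 = 1/22, 4/11 · 3/14 = 6/77, 1/11 · 2/7 = 2/77, 2/11 · 3/14 = 3/77; summing to 29/154.
So P(r = 1 | data) = (1/22) / (29/154) = 7/29.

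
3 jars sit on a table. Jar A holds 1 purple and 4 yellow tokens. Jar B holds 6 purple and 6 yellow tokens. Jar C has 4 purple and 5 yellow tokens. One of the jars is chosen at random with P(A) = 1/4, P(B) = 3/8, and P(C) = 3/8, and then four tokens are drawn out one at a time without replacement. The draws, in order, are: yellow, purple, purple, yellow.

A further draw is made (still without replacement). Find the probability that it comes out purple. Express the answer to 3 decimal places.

For each hypothesis, P(data | H) works out to: P(data | jar A) = (4/5)(1/4)(0/3) = 0; P(data | jar B) = (6/12)(6/11)(5/10)(5/9) = 0.075758; P(data | jar C) = (5/9)(4/8)(3/7)(4/6) = 0.079365.
The prior-weighted likelihoods are 1/4 · 0 = 0, 3/8 · 0.075758 = 0.028409, 3/8 · 0.079365 = 0.029762; summing to 0.058171.
The posterior is then P(jar A | data) = 0, P(jar B | data) = 0.48837, P(jar C | data) = 0.51163.
The predictive probability is P(purple next | data) = (1/2)(0.48837) + (2/5)(0.51163) = 0.44884.

0.449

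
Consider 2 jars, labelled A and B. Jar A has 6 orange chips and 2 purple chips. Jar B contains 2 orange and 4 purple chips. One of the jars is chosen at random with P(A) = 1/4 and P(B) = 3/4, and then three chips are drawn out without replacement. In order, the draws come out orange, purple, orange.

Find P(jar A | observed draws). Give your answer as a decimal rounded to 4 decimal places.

0.4717

Compute the likelihood of the observed sequence for each case: P(data | jar A) = (6/8)(2/7)(5/6) = 5/28; P(data | jar B) = (2/6)(4/5)(1/4) = 1/15.
Multiplying each by its prior: 1/4 · 5/28 = 5/112, 3/4 · 1/15 = 1/20; summing to 53/560.
By Bayes' rule, P(jar A | data) = (5/112) / (53/560) = 25/53.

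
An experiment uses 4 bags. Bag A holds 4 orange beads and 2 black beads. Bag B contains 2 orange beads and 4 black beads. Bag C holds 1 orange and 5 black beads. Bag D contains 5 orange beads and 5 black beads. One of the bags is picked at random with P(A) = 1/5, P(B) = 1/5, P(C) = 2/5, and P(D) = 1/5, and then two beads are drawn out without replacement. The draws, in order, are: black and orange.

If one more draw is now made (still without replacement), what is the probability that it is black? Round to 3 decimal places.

Compute the likelihood of the observed sequence for each case: P(data | bag A) = (2/6)(4/5) = 4/15; P(data | bag B) = (4/6)(2/5) = 4/15; P(data | bag C) = (5/6)(1/5) = 1/6; P(data | bag D) = (5/10)(5/9) = 5/18.
The prior-weighted likelihoods are 1/5 · 4/15 = 4/75, 1/5 · 4/15 = 4/75, 2/5 · 1/6 = 1/15, 1/5 · 5/18 = 1/18; summing to 103/450.
The posterior is then P(bag A | data) = 24/103, P(bag B | data) = 24/103, P(bag C | data) = 30/103, P(bag D | data) = 25/103.
The predictive probability is P(black next | data) = (1/4)(24/103) + (3/4)(24/103) + (1)(30/103) + (1/2)(25/103) = 133/206.

0.646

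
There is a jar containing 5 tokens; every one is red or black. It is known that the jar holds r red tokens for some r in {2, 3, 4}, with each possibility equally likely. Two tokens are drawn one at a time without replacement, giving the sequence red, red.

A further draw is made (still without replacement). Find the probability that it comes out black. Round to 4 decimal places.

0.5000

The likelihood of the observed sequence under each hypothesis: P(data | r = 2) = (2/5)(1/4) = 1/10; P(data | r = 3) = (3/5)(2/4) = 3/10; P(data | r = 4) = (4/5)(3/4) = 3/5.
Multiplying each by its prior: 1/3 · 1/10 = 1/30, 1/3 · 3/10 = 1/10, 1/3 · 3/5 = 1/5; these sum to 1/3.
The posterior is then P(r = 2 | data) = 1/10, P(r = 3 | data) = 3/10, P(r = 4 | data) = 3/5.
Averaging over the posterior, P(black next | data) = (1)(1/10) + (2/3)(3/10) + (1/3)(3/5) = 1/2.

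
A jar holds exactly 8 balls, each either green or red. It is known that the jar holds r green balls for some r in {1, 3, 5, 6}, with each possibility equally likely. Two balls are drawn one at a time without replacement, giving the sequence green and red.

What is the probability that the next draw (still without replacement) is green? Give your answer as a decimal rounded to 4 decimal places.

0.5102

Compute the likelihood of the observed sequence for each case: P(data | r = 1) = (1/8)(7/7) = 1/8; P(data | r = 3) = (3/8)(5/7) = 15/56; P(data | r = 5) = (5/8)(3/7) = 15/56; P(data | r = 6) = (6/8)(2/7) = 3/14.
Weighting by the prior gives 1/4 · 1/8 = 1/32, 1/4 · 15/56 = 15/224, 1/4 · 15/56 = 15/224, 1/4 · 3/14 = 3/56; summing to 7/32.
Normalising, the posterior is P(r = 1 | data) = 1/7, P(r = 3 | data) = 15/49, P(r = 5 | data) = 15/49, P(r = 6 | data) = 12/49.
Averaging over the posterior, P(green next | data) = (0)(1/7) + (1/3)(15/49) + (2/3)(15/49) + (5/6)(12/49) = 25/49.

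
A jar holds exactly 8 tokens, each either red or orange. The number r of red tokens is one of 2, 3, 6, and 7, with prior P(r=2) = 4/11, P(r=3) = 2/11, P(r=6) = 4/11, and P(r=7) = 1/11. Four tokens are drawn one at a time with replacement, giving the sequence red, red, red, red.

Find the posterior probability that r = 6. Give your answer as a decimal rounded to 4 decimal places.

Under each hypothesis, the probability of the observed sequence is: P(data | r = 2) = (2/8)(2/8)(2/8)(2/8) = 0.0039062; P(data | r = 3) = (3/8)(3/8)(3/8)(3/8) = 0.019775; P(data | r = 6) = (6/8)(6/8)(6/8)(6/8) = 0.31641; P(data | r = 7) = (7/8)(7/8)(7/8)(7/8) = 0.58618.
Multiplying each by its prior: 4/11 · 0.0039062 = 0.0014205, 2/11 · 0.019775 = 0.0035955, 4/11 · 0.31641 = 0.11506, 1/11 · 0.58618 = 0.053289; these sum to 0.17336.
By Bayes' rule, P(r = 6 | data) = (0.11506) / (0.17336) = 0.66368.

0.6637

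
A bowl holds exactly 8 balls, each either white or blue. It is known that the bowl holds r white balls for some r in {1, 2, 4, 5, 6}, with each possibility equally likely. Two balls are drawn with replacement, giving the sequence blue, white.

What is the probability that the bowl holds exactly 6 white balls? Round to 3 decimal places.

For each hypothesis, P(data | H) works out to: P(data | r = 1) = (7/8)(1/8) = 7/64; P(data | r = 2) = (6/8)(2/8) = 3/16; P(data | r = 4) = (4/8)(4/8) = 1/4; P(data | r = 5) = (3/8)(5/8) = 15/64; P(data | r = 6) = (2/8)(6/8) = 3/16.
Weighting by the prior gives 1/5 · 7/64 = 7/320, 1/5 · 3/16 = 3/80, 1/5 · 1/4 = 1/20, 1/5 · 15/64 = 3/64, 1/5 · 3/16 = 3/80; summing to 31/160.
By Bayes' rule, P(r = 6 | data) = (3/80) / (31/160) = 6/31.

0.194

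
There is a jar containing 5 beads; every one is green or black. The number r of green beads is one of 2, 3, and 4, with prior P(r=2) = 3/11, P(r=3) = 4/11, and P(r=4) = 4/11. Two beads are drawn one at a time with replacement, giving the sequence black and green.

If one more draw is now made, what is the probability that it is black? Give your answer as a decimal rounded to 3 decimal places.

For each hypothesis, P(data | H) works out to: P(data | r = 2) = (3/5)(2/5) = 6/25; P(data | r = 3) = (2/5)(3/5) = 6/25; P(data | r = 4) = (1/5)(4/5) = 4/25.
The prior-weighted likelihoods are 3/11 · 6/25 = 18/275, 4/11 · 6/25 = 24/275, 4/11 · 4/25 = 16/275; these sum to 58/275.
The posterior is then P(r = 2 | data) = 9/29, P(r = 3 | data) = 12/29, P(r = 4 | data) = 8/29.
The predictive probability is P(black next | data) = (3/5)(9/29) + (2/5)(12/29) + (1/5)(8/29) = 59/145.

0.407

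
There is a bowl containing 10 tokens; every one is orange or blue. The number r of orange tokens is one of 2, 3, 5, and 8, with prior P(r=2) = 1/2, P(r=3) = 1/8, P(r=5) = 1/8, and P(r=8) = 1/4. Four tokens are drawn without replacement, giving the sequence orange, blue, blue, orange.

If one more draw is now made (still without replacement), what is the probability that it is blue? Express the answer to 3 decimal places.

The likelihood of the observed sequence under each hypothesis: P(data | r = 2) = (2/10)(8/9)(7/8)(1/7) = 0.022222; P(data | r = 3) = (3/10)(7/9)(6/8)(2/7) = 0.05; P(data | r = 5) = (5/10)(5/9)(4/8)(4/7) = 0.079365; P(data | r = 8) = (8/10)(2/9)(1/8)(7/7) = 0.022222.
Weighting by the prior gives 1/2 · 0.022222 = 0.011111, 1/8 · 0.05 = 0.00625, 1/8 · 0.079365 = 0.0099206, 1/4 · 0.022222 = 0.0055556; with total 0.032837.
Dividing through by the total gives posterior P(r = 2 | data) = 0.33837, P(r = 3 | data) = 0.19033, P(r = 5 | data) = 0.30211, P(r = 8 | data) = 0.16918.
The predictive probability is P(blue next | data) = (1)(0.33837) + (5/6)(0.19033) + (1/2)(0.30211) + (0)(0.16918) = 0.64804.

0.648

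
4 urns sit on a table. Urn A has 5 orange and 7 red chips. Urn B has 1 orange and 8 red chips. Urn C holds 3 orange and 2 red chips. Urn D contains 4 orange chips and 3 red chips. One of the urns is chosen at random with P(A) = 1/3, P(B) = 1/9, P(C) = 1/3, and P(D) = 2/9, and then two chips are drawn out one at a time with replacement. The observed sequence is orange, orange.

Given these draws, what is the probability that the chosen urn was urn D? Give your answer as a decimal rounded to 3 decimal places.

0.288

Under each hypothesis, the probability of the observed sequence is: P(data | urn A) = (5/12)(5/12) = 0.17361; P(data | urn B) = (1/9)(1/9) = 0.012346; P(data | urn C) = (3/5)(3/5) = 0.36; P(data | urn D) = (4/7)(4/7) = 0.32653.
The prior-weighted likelihoods are 1/3 · 0.17361 = 0.05787, 1/9 · 0.012346 = 0.0013717, 1/3 · 0.36 = 0.12, 2/9 · 0.32653 = 0.072562; with total 0.2518.
Therefore the posterior P(urn D | data) = (0.072562) / (0.2518) = 0.28817.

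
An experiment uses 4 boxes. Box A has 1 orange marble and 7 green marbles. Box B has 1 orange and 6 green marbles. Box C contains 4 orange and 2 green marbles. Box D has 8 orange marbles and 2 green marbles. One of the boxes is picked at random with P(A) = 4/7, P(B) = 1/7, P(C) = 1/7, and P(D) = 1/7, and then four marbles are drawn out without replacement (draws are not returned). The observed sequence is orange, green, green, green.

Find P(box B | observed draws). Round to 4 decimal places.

0.2222

For each hypothesis, P(data | H) works out to: P(data | box A) = (1/8)(7/7)(6/6)(5/5) = 1/8; P(data | box B) = (1/7)(6/6)(5/5)(4/4) = 1/7; P(data | box C) = (4/6)(2/5)(1/4)(0/3) = 0; P(data | box D) = (8/10)(2/9)(1/8)(0/7) = 0.
Weighting by the prior gives 4/7 · 1/8 = 1/14, 1/7 · 1/7 = 1/49, 1/7 · 0 = 0, 1/7 · 0 = 0; these sum to 9/98.
Therefore the posterior P(box B | data) = (1/49) / (9/98) = 2/9.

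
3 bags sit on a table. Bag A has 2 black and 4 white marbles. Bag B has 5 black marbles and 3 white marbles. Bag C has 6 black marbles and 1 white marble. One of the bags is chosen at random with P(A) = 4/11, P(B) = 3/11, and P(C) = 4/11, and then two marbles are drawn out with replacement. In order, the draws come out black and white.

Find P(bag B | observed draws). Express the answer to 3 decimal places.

0.338

For each hypothesis, P(data | H) works out to: P(data | bag A) = (2/6)(4/6) = 0.22222; P(data | bag B) = (5/8)(3/8) = 0.23438; P(data | bag C) = (6/7)(1/7) = 0.12245.
Multiplying each by its prior: 4/11 · 0.22222 = 0.080808, 3/11 · 0.23438 = 0.06392, 4/11 · 0.12245 = 0.044527; summing to 0.18926.
So P(bag B | data) = (0.06392) / (0.18926) = 0.33775.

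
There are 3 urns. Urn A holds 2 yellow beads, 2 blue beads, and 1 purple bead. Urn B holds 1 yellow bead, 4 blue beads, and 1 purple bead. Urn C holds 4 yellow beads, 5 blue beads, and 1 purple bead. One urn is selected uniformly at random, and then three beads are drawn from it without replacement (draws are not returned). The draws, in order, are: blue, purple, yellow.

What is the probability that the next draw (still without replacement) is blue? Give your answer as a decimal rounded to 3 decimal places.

The likelihood of the observed sequence under each hypothesis: P(data | urn A) = (2/5)(1/4)(2/3) = 1/15; P(data | urn B) = (4/6)(1/5)(1/4) = 1/30; P(data | urn C) = (5/10)(1/9)(4/8) = 1/36.
Multiplying each by its prior: 1/3 · 1/15 = 1/45, 1/3 · 1/30 = 1/90, 1/3 · 1/36 = 1/108; these sum to 23/540.
Normalising, the posterior is P(urn A | data) = 12/23, P(urn B | data) = 6/23, P(urn C | data) = 5/23.
The predictive probability is P(blue next | data) = (1/2)(12/23) + (1)(6/23) + (4/7)(5/23) = 104/161.

0.646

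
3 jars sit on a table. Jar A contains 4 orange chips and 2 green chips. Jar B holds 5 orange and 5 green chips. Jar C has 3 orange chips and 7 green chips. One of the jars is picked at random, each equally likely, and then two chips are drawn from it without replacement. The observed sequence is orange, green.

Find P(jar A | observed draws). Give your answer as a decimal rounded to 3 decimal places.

The likelihood of the observed sequence under each hypothesis: P(data | jar A) = (4/6)(2/5) = 4/15; P(data | jar B) = (5/10)(5/9) = 5/18; P(data | jar C) = (3/10)(7/9) = 7/30.
Multiplying each by its prior: 1/3 · 4/15 = 4/45, 1/3 · 5/18 = 5/54, 1/3 · 7/30 = 7/90; with total 7/27.
Therefore the posterior P(jar A | data) = (4/45) / (7/27) = 12/35.

0.343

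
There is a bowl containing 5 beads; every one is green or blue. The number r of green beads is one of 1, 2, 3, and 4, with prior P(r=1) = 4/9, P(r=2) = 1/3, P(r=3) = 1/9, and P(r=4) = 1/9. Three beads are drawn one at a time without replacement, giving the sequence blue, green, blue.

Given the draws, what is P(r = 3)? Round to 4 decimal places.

0.0667

For each hypothesis, P(data | H) works out to: P(data | r = 1) = (4/5)(1/4)(3/3) = 1/5; P(data | r = 2) = (3/5)(2/4)(2/3) = 1/5; P(data | r = 3) = (2/5)(3/4)(1/3) = 1/10; P(data | r = 4) = (1/5)(4/4)(0/3) = 0.
Weighting by the prior gives 4/9 · 1/5 = 4/45, 1/3 · 1/5 = 1/15, 1/9 · 1/10 = 1/90, 1/9 · 0 = 0; with total 1/6.
Therefore the posterior P(r = 3 | data) = (1/90) / (1/6) = 1/15.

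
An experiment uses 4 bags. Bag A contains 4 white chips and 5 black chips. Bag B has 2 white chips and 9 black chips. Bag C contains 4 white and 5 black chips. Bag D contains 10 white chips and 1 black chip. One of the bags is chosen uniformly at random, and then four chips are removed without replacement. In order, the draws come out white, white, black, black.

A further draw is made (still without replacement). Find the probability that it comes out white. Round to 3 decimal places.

For each hypothesis, P(data | H) works out to: P(data | bag A) = (4/9)(3/8)(5/7)(4/6) = 0.079365; P(data | bag B) = (2/11)(1/10)(9/9)(8/8) = 0.018182; P(data | bag C) = (4/9)(3/8)(5/7)(4/6) = 0.079365; P(data | bag D) = (10/11)(9/10)(1/9)(0/8) = 0.
Multiplying each by its prior: 1/4 · 0.079365 = 0.019841, 1/4 · 0.018182 = 0.0045455, 1/4 · 0.079365 = 0.019841, 1/4 · 0 = 0; summing to 0.044228.
Normalising, the posterior is P(bag A | data) = 0.44861, P(bag B | data) = 0.10277, P(bag C | data) = 0.44861, P(bag D | data) = 0.
Averaging over the posterior, P(white next | data) = (2/5)(0.44861) + (0)(0.10277) + (2/5)(0.44861) = 0.35889.

0.359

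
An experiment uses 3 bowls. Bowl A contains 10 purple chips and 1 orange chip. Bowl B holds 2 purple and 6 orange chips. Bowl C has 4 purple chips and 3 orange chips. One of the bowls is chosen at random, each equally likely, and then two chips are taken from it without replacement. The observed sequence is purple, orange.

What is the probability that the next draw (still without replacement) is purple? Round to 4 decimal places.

0.5044

For each hypothesis, P(data | H) works out to: P(data | bowl A) = (10/11)(1/10) = 1/11; P(data | bowl B) = (2/8)(6/7) = 3/14; P(data | bowl C) = (4/7)(3/6) = 2/7.
The prior-weighted likelihoods are 1/3 · 1/11 = 1/33, 1/3 · 3/14 = 1/14, 1/3 · 2/7 = 2/21; with total 13/66.
Dividing through by the total gives posterior P(bowl A | data) = 2/13, P(bowl B | data) = 33/91, P(bowl C | data) = 44/91.
The predictive probability is P(purple next | data) = (1)(2/13) + (1/6)(33/91) + (3/5)(44/91) = 459/910.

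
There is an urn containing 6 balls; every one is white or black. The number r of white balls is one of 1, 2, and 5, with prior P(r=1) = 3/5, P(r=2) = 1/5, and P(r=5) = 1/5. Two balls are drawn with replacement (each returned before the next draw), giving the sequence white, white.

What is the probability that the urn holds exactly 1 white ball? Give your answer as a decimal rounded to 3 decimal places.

0.094

Compute the likelihood of the observed sequence for each case: P(data | r = 1) = (1/6)(1/6) = 1/36; P(data | r = 2) = (2/6)(2/6) = 1/9; P(data | r = 5) = (5/6)(5/6) = 25/36.
Weighting by the prior gives 3/5 · 1/36 = 1/60, 1/5 · 1/9 = 1/45, 1/5 · 25/36 = 5/36; with total 8/45.
By Bayes' rule, P(r = 1 | data) = (1/60) / (8/45) = 3/32.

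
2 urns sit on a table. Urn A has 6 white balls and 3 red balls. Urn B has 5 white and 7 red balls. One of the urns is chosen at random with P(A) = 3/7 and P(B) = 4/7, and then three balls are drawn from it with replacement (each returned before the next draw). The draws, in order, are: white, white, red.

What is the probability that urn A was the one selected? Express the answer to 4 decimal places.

Under each hypothesis, the probability of the observed sequence is: P(data | urn A) = (6/9)(6/9)(3/9) = 0.14815; P(data | urn B) = (5/12)(5/12)(7/12) = 0.10127.
The prior-weighted likelihoods are 3/7 · 0.14815 = 0.063492, 4/7 · 0.10127 = 0.05787; summing to 0.12136.
Hence P(urn A | data) = (0.063492) / (0.12136) = 0.52316.

0.5232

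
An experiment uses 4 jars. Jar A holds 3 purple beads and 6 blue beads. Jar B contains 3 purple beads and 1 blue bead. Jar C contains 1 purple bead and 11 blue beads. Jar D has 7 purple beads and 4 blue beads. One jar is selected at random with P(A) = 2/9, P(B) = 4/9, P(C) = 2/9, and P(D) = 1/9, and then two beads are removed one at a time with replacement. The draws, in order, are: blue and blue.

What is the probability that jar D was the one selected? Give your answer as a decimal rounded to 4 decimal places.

For each hypothesis, P(data | H) works out to: P(data | jar A) = (6/9)(6/9) = 0.44444; P(data | jar B) = (1/4)(1/4) = 0.0625; P(data | jar C) = (11/12)(11/12) = 0.84028; P(data | jar D) = (4/11)(4/11) = 0.13223.
Multiplying each by its prior: 2/9 · 0.44444 = 0.098765, 4/9 · 0.0625 = 0.027778, 2/9 · 0.84028 = 0.18673, 1/9 · 0.13223 = 0.014692; these sum to 0.32796.
By Bayes' rule, P(jar D | data) = (0.014692) / (0.32796) = 0.044799.

0.0448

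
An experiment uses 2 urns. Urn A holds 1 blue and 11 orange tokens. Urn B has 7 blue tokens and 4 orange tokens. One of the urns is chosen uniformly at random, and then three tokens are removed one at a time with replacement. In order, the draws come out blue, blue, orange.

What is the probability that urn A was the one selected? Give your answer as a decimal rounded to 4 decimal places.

The likelihood of the observed sequence under each hypothesis: P(data | urn A) = (1/12)(1/12)(11/12) = 0.0063657; P(data | urn B) = (7/11)(7/11)(4/11) = 0.14726.
The prior-weighted likelihoods are 1/2 · 0.0063657 = 0.0031829, 1/2 · 0.14726 = 0.073629; these sum to 0.076812.
By Bayes' rule, P(urn A | data) = (0.0031829) / (0.076812) = 0.041437.

0.0414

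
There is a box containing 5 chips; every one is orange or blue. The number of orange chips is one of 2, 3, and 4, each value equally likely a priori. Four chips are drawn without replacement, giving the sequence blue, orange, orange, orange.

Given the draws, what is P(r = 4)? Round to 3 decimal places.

Compute the likelihood of the observed sequence for each case: P(data | r = 2) = (3/5)(2/4)(1/3)(0/2) = 0; P(data | r = 3) = (2/5)(3/4)(2/3)(1/2) = 1/10; P(data | r = 4) = (1/5)(4/4)(3/3)(2/2) = 1/5.
Multiplying each by its prior: 1/3 · 0 = 0, 1/3 · 1/10 = 1/30, 1/3 · 1/5 = 1/15; summing to 1/10.
By Bayes' rule, P(r = 4 | data) = (1/15) / (1/10) = 2/3.

0.667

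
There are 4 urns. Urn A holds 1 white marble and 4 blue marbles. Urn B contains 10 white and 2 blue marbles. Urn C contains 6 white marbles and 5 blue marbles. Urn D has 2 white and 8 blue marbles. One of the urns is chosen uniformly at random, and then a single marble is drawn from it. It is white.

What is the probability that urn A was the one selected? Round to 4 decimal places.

0.1124

Under each hypothesis, the probability of this draw is: P(data | urn A) = (1/5) = 0.2; P(data | urn B) = (10/12) = 0.83333; P(data | urn C) = (6/11) = 0.54545; P(data | urn D) = (2/10) = 0.2.
Multiplying each by its prior: 1/4 · 0.2 = 0.05, 1/4 · 0.83333 = 0.20833, 1/4 · 0.54545 = 0.13636, 1/4 · 0.2 = 0.05; summing to 0.4447.
So P(urn A | data) = (0.05) / (0.4447) = 0.11244.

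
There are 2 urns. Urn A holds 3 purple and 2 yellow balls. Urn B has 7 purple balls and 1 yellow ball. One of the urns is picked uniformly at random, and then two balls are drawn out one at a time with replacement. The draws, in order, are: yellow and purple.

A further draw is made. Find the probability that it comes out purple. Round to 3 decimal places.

0.686

Compute the likelihood of the observed sequence for each case: P(data | urn A) = (2/5)(3/5) = 0.24; P(data | urn B) = (1/8)(7/8) = 0.10938.
The prior-weighted likelihoods are 1/2 · 0.24 = 0.12, 1/2 · 0.10938 = 0.054688; summing to 0.17469.
Normalising, the posterior is P(urn A | data) = 0.68694, P(urn B | data) = 0.31306.
Averaging over the posterior, P(purple next | data) = (3/5)(0.68694) + (7/8)(0.31306) = 0.68609.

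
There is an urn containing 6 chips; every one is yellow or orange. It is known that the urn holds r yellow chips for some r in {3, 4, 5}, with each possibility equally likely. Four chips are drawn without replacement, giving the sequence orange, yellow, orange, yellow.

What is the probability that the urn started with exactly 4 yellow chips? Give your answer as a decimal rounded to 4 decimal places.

Compute the likelihood of the observed sequence for each case: P(data | r = 3) = (3/6)(3/5)(2/4)(2/3) = 1/10; P(data | r = 4) = (2/6)(4/5)(1/4)(3/3) = 1/15; P(data | r = 5) = (1/6)(5/5)(0/4) = 0.
Multiplying each by its prior: 1/3 · 1/10 = 1/30, 1/3 · 1/15 = 1/45, 1/3 · 0 = 0; summing to 1/18.
By Bayes' rule, P(r = 4 | data) = (1/45) / (1/18) = 2/5.

0.4000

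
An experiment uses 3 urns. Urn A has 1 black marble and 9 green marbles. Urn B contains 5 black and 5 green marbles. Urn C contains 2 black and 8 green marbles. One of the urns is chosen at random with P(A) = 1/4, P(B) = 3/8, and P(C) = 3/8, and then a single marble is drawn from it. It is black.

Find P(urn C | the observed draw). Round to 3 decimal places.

For each hypothesis, P(data | H) works out to: P(data | urn A) = (1/10) = 1/10; P(data | urn B) = (5/10) = 1/2; P(data | urn C) = (2/10) = 1/5.
Multiplying each by its prior: 1/4 · 1/10 = 1/40, 3/8 · 1/2 = 3/16, 3/8 · 1/5 = 3/40; summing to 23/80.
Hence P(urn C | data) = (3/40) / (23/80) = 6/23.

0.261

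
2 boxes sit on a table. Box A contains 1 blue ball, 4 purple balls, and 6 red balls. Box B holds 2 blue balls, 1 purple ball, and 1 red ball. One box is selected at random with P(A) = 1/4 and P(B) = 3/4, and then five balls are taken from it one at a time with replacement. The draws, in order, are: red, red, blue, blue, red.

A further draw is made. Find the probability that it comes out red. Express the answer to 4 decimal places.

0.2803

For each hypothesis, P(data | H) works out to: P(data | box A) = (6/11)(6/11)(1/11)(1/11)(6/11) = 0.0013412; P(data | box B) = (1/4)(1/4)(2/4)(2/4)(1/4) = 0.0039062.
Weighting by the prior gives 1/4 · 0.0013412 = 0.0003353, 3/4 · 0.0039062 = 0.0029297; with total 0.003265.
The posterior is then P(box A | data) = 0.10269, P(box B | data) = 0.89731.
So P(red next | data) = Σ P(red next | H) P(H | data) = (6/11)(0.10269) + (1/4)(0.89731) = 0.28034.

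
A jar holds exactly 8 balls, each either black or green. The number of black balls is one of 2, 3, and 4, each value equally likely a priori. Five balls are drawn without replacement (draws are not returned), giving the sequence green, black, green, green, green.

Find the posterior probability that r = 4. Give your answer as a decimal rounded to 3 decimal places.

The likelihood of the observed sequence under each hypothesis: P(data | r = 2) = (6/8)(2/7)(5/6)(4/5)(3/4) = 3/28; P(data | r = 3) = (5/8)(3/7)(4/6)(3/5)(2/4) = 3/56; P(data | r = 4) = (4/8)(4/7)(3/6)(2/5)(1/4) = 1/70.
Multiplying each by its prior: 1/3 · 3/28 = 1/28, 1/3 · 3/56 = 1/56, 1/3 · 1/70 = 1/210; summing to 7/120.
By Bayes' rule, P(r = 4 | data) = (1/210) / (7/120) = 4/49.

0.082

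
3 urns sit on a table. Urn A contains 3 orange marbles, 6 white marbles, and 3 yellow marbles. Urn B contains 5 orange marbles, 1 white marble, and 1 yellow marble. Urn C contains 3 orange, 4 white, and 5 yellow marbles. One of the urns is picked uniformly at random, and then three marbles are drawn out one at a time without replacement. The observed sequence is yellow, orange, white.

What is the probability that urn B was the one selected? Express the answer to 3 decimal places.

For each hypothesis, P(data | H) works out to: P(data | urn A) = (3/12)(3/11)(6/10) = 0.040909; P(data | urn B) = (1/7)(5/6)(1/5) = 0.02381; P(data | urn C) = (5/12)(3/11)(4/10) = 0.045455.
The prior-weighted likelihoods are 1/3 · 0.040909 = 0.013636, 1/3 · 0.02381 = 0.0079365, 1/3 · 0.045455 = 0.015152; summing to 0.036724.
By Bayes' rule, P(urn B | data) = (0.0079365) / (0.036724) = 0.21611.

0.216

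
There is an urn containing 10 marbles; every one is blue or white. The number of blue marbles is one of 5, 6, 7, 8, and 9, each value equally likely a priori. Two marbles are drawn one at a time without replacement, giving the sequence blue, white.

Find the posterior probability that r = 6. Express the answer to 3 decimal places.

Under each hypothesis, the probability of the observed sequence is: P(data | r = 5) = (5/10)(5/9) = 5/18; P(data | r = 6) = (6/10)(4/9) = 4/15; P(data | r = 7) = (7/10)(3/9) = 7/30; P(data | r = 8) = (8/10)(2/9) = 8/45; P(data | r = 9) = (9/10)(1/9) = 1/10.
The prior-weighted likelihoods are 1/5 · 5/18 = 1/18, 1/5 · 4/15 = 4/75, 1/5 · 7/30 = 7/150, 1/5 · 8/45 = 8/225, 1/5 · 1/10 = 1/50; summing to 19/90.
So P(r = 6 | data) = (4/75) / (19/90) = 24/95.

0.253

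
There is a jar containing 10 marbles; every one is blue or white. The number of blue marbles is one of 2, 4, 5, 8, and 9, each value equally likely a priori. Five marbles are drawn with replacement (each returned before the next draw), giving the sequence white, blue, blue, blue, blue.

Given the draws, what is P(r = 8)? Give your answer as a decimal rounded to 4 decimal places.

0.4192

Under each hypothesis, the probability of the observed sequence is: P(data | r = 2) = (8/10)(2/10)(2/10)(2/10)(2/10) = 0.00128; P(data | r = 4) = (6/10)(4/10)(4/10)(4/10)(4/10) = 0.01536; P(data | r = 5) = (5/10)(5/10)(5/10)(5/10)(5/10) = 0.03125; P(data | r = 8) = (2/10)(8/10)(8/10)(8/10)(8/10) = 0.08192; P(data | r = 9) = (1/10)(9/10)(9/10)(9/10)(9/10) = 0.06561.
Multiplying each by its prior: 1/5 · 0.00128 = 0.000256, 1/5 · 0.01536 = 0.003072, 1/5 · 0.03125 = 0.00625, 1/5 · 0.08192 = 0.016384, 1/5 · 0.06561 = 0.013122; these sum to 0.039084.
Hence P(r = 8 | data) = (0.016384) / (0.039084) = 0.4192.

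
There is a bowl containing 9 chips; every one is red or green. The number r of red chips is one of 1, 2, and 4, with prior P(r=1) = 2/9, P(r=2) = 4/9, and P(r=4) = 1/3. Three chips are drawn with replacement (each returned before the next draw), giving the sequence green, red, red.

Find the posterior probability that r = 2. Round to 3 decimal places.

0.304

The likelihood of the observed sequence under each hypothesis: P(data | r = 1) = (8/9)(1/9)(1/9) = 0.010974; P(data | r = 2) = (7/9)(2/9)(2/9) = 0.038409; P(data | r = 4) = (5/9)(4/9)(4/9) = 0.10974.
The prior-weighted likelihoods are 2/9 · 0.010974 = 0.0024387, 4/9 · 0.038409 = 0.017071, 1/3 · 0.10974 = 0.03658; with total 0.056089.
So P(r = 2 | data) = (0.017071) / (0.056089) = 0.30435.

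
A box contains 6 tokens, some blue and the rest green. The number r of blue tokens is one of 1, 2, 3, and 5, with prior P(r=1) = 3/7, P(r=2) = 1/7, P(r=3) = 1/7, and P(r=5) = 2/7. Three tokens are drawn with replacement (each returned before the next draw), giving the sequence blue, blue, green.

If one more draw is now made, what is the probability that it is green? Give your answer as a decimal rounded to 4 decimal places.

Compute the likelihood of the observed sequence for each case: P(data | r = 1) = (1/6)(1/6)(5/6) = 5/216; P(data | r = 2) = (2/6)(2/6)(4/6) = 2/27; P(data | r = 3) = (3/6)(3/6)(3/6) = 1/8; P(data | r = 5) = (5/6)(5/6)(1/6) = 25/216.
Weighting by the prior gives 3/7 · 5/216 = 5/504, 1/7 · 2/27 = 2/189, 1/7 · 1/8 = 1/56, 2/7 · 25/216 = 25/756; summing to 1/14.
Dividing through by the total gives posterior P(r = 1 | data) = 5/36, P(r = 2 | data) = 4/27, P(r = 3 | data) = 1/4, P(r = 5 | data) = 25/54.
So P(green next | data) = Σ P(green next | H) P(H | data) = (5/6)(5/36) + (2/3)(4/27) + (1/2)(1/4) + (1/6)(25/54) = 5/12.

0.4167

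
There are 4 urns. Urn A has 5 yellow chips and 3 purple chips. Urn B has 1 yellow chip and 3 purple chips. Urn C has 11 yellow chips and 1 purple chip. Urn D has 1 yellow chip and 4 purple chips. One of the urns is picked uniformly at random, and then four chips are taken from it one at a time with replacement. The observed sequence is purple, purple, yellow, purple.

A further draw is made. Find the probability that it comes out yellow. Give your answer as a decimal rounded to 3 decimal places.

0.281

Compute the likelihood of the observed sequence for each case: P(data | urn A) = (3/8)(3/8)(5/8)(3/8) = 0.032959; P(data | urn B) = (3/4)(3/4)(1/4)(3/4) = 0.10547; P(data | urn C) = (1/12)(1/12)(11/12)(1/12) = 0.00053048; P(data | urn D) = (4/5)(4/5)(1/5)(4/5) = 0.1024.
Multiplying each by its prior: 1/4 · 0.032959 = 0.0082397, 1/4 · 0.10547 = 0.026367, 1/4 · 0.00053048 = 0.00013262, 1/4 · 0.1024 = 0.0256; these sum to 0.06034.
Dividing through by the total gives posterior P(urn A | data) = 0.13656, P(urn B | data) = 0.43698, P(urn C | data) = 0.0021979, P(urn D | data) = 0.42427.
The predictive probability is P(yellow next | data) = (5/8)(0.13656) + (1/4)(0.43698) + (11/12)(0.0021979) + (1/5)(0.42427) = 0.28146.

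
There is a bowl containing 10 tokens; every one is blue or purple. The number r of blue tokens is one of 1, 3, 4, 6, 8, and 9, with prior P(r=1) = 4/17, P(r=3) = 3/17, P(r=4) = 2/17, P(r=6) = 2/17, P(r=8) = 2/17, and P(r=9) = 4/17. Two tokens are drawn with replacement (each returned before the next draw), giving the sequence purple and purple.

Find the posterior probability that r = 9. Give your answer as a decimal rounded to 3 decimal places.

0.007

Compute the likelihood of the observed sequence for each case: P(data | r = 1) = (9/10)(9/10) = 0.81; P(data | r = 3) = (7/10)(7/10) = 0.49; P(data | r = 4) = (6/10)(6/10) = 0.36; P(data | r = 6) = (4/10)(4/10) = 0.16; P(data | r = 8) = (2/10)(2/10) = 0.04; P(data | r = 9) = (1/10)(1/10) = 0.01.
The prior-weighted likelihoods are 4/17 · 0.81 = 0.19059, 3/17 · 0.49 = 0.086471, 2/17 · 0.36 = 0.042353, 2/17 · 0.16 = 0.018824, 2/17 · 0.04 = 0.0047059, 4/17 · 0.01 = 0.0023529; with total 0.34529.
So P(r = 9 | data) = (0.0023529) / (0.34529) = 0.0068143.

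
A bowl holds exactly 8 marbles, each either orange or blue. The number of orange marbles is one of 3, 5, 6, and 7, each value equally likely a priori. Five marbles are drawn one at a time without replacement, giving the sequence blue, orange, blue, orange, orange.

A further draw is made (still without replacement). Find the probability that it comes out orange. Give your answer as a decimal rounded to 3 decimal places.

Compute the likelihood of the observed sequence for each case: P(data | r = 3) = (5/8)(3/7)(4/6)(2/5)(1/4) = 1/56; P(data | r = 5) = (3/8)(5/7)(2/6)(4/5)(3/4) = 3/56; P(data | r = 6) = (2/8)(6/7)(1/6)(5/5)(4/4) = 1/28; P(data | r = 7) = (1/8)(7/7)(0/6) = 0.
The prior-weighted likelihoods are 1/4 · 1/56 = 1/224, 1/4 · 3/56 = 3/224, 1/4 · 1/28 = 1/112, 1/4 · 0 = 0; with total 3/112.
Dividing through by the total gives posterior P(r = 3 | data) = 1/6, P(r = 5 | data) = 1/2, P(r = 6 | data) = 1/3, P(r = 7 | data) = 0.
Averaging over the posterior, P(orange next | data) = (0)(1/6) + (2/3)(1/2) + (1)(1/3) = 2/3.

0.667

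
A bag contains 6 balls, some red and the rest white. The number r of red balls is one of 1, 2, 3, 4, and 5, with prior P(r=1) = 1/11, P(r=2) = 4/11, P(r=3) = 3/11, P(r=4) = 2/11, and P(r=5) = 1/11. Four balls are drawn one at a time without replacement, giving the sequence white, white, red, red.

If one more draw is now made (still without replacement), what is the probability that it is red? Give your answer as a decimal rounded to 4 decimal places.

0.4048

The likelihood of the observed sequence under each hypothesis: P(data | r = 1) = (5/6)(4/5)(1/4)(0/3) = 0; P(data | r = 2) = (4/6)(3/5)(2/4)(1/3) = 1/15; P(data | r = 3) = (3/6)(2/5)(3/4)(2/3) = 1/10; P(data | r = 4) = (2/6)(1/5)(4/4)(3/3) = 1/15; P(data | r = 5) = (1/6)(0/5) = 0.
The prior-weighted likelihoods are 1/11 · 0 = 0, 4/11 · 1/15 = 4/165, 3/11 · 1/10 = 3/110, 2/11 · 1/15 = 2/165, 1/11 · 0 = 0; summing to 7/110.
Dividing through by the total gives posterior P(r = 1 | data) = 0, P(r = 2 | data) = 8/21, P(r = 3 | data) = 3/7, P(r = 4 | data) = 4/21, P(r = 5 | data) = 0.
The predictive probability is P(red next | data) = (0)(8/21) + (1/2)(3/7) + (1)(4/21) = 17/42.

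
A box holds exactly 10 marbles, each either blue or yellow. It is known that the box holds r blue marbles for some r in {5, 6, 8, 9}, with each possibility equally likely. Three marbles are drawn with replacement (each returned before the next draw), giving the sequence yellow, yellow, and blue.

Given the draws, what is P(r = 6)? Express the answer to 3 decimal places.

For each hypothesis, P(data | H) works out to: P(data | r = 5) = (5/10)(5/10)(5/10) = 0.125; P(data | r = 6) = (4/10)(4/10)(6/10) = 0.096; P(data | r = 8) = (2/10)(2/10)(8/10) = 0.032; P(data | r = 9) = (1/10)(1/10)(9/10) = 0.009.
The prior-weighted likelihoods are 1/4 · 0.125 = 0.03125, 1/4 · 0.096 = 0.024, 1/4 · 0.032 = 0.008, 1/4 · 0.009 = 0.00225; with total 0.0655.
By Bayes' rule, P(r = 6 | data) = (0.024) / (0.0655) = 0.36641.

0.366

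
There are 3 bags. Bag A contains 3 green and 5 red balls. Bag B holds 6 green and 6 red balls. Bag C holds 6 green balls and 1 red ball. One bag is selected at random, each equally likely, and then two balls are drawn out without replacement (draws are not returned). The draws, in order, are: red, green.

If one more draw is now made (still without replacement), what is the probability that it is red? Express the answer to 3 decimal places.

Under each hypothesis, the probability of the observed sequence is: P(data | bag A) = (5/8)(3/7) = 0.26786; P(data | bag B) = (6/12)(6/11) = 0.27273; P(data | bag C) = (1/7)(6/6) = 0.14286.
Multiplying each by its prior: 1/3 · 0.26786 = 0.089286, 1/3 · 0.27273 = 0.090909, 1/3 · 0.14286 = 0.047619; summing to 0.22781.
Normalising, the posterior is P(bag A | data) = 0.39192, P(bag B | data) = 0.39905, P(bag C | data) = 0.20903.
Averaging over the posterior, P(red next | data) = (2/3)(0.39192) + (1/2)(0.39905) + (0)(0.20903) = 0.46081.

0.461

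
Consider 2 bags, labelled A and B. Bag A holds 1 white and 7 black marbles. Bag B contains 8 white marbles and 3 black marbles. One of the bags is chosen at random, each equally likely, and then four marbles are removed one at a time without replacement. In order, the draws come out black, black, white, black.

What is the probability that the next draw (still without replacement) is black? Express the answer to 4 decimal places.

Under each hypothesis, the probability of the observed sequence is: P(data | bag A) = (7/8)(6/7)(1/6)(5/5) = 0.125; P(data | bag B) = (3/11)(2/10)(8/9)(1/8) = 0.0060606.
The prior-weighted likelihoods are 1/2 · 0.125 = 0.0625, 1/2 · 0.0060606 = 0.0030303; with total 0.06553.
The posterior is then P(bag A | data) = 0.95376, P(bag B | data) = 0.046243.
Averaging over the posterior, P(black next | data) = (1)(0.95376) + (0)(0.046243) = 0.95376.

0.9538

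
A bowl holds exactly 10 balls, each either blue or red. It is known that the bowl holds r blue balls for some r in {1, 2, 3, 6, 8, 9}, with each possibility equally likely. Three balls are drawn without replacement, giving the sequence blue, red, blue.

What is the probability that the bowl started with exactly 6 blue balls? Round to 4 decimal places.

0.3315

Under each hypothesis, the probability of the observed sequence is: P(data | r = 1) = (1/10)(9/9)(0/8) = 0; P(data | r = 2) = (2/10)(8/9)(1/8) = 0.022222; P(data | r = 3) = (3/10)(7/9)(2/8) = 0.058333; P(data | r = 6) = (6/10)(4/9)(5/8) = 0.16667; P(data | r = 8) = (8/10)(2/9)(7/8) = 0.15556; P(data | r = 9) = (9/10)(1/9)(8/8) = 0.1.
The prior-weighted likelihoods are 1/6 · 0 = 0, 1/6 · 0.022222 = 0.0037037, 1/6 · 0.058333 = 0.0097222, 1/6 · 0.16667 = 0.027778, 1/6 · 0.15556 = 0.025926, 1/6 · 0.1 = 0.016667; these sum to 0.083796.
So P(r = 6 | data) = (0.027778) / (0.083796) = 0.33149.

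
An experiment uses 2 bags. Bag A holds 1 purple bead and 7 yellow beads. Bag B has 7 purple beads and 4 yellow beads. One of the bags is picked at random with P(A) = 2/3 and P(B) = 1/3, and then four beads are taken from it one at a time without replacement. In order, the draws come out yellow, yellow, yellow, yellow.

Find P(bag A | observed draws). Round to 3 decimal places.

0.997

The likelihood of the observed sequence under each hypothesis: P(data | bag A) = (7/8)(6/7)(5/6)(4/5) = 1/2; P(data | bag B) = (4/11)(3/10)(2/9)(1/8) = 1/330.
Multiplying each by its prior: 2/3 · 1/2 = 1/3, 1/3 · 1/330 = 1/990; summing to 331/990.
By Bayes' rule, P(bag A | data) = (1/3) / (331/990) = 330/331.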